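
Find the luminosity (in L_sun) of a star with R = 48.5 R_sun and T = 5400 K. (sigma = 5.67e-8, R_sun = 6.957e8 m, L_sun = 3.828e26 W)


R = 48.5 * 6.957e8 m = 3.374145e+10 m. L = 4*pi*R^2*sigma*T^4 = 4*pi*(3.374145e+10)^2 * 5.67e-8 * 5400^4 = 6.897559351e+29 W. L/L_sun = 6.897559351e+29 / 3.828e26 = 1801.8703

1801.8703 L_sun


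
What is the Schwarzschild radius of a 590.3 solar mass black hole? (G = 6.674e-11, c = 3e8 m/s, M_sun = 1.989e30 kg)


M = 590.3 * 1.989e30 kg = 1.1741067e+33 kg. rs = 2GM/c^2 = 2 * 6.674e-11 * 1.1741067e+33 / (3e8)^2 = 1.741e+06

1.741e+06 m


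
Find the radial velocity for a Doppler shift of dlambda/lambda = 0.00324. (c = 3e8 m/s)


v = (dlambda/lambda) * c = 0.00324 * 3e8 = 972000.0

972000.0 m/s


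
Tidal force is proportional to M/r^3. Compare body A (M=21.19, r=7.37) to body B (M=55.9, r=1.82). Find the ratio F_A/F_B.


Ratio = (M1/r1^3) / (M2/r2^3) = (21.19/7.37^3) / (55.9/1.82^3) = 0.0057

0.0057


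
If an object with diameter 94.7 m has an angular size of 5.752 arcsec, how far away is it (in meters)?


D = size / theta_rad, theta_rad = 5.752 * pi/(180*3600) = 2.789e-05, D = 3.396e+06

3.396e+06 m


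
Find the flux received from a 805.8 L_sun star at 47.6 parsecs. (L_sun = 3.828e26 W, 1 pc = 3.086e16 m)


F = L / (4*pi*d^2) = 3.085e+29 / (4*pi*(1.469e+18)^2) = 1.138e-08

1.138e-08 W/m^2


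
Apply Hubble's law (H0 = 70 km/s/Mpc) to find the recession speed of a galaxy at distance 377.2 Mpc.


v = H0 * d = 70 * 377.2 = 26404.0

26404.0 km/s


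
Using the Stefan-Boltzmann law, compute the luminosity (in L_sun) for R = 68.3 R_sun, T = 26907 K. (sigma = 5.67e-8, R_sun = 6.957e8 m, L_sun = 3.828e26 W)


R = 68.3 * 6.957e8 m = 4.751631e+10 m. L = 4*pi*R^2*sigma*T^4 = 4*pi*(4.751631e+10)^2 * 5.67e-8 * 26907^4 = 8.432171907e+32 W. L/L_sun = 8.432171907e+32 / 3.828e26 = 2.203e+06

2.203e+06 L_sun


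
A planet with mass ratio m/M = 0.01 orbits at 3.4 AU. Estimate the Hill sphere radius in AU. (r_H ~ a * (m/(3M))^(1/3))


r_H = a * (m/3M)^(1/3) = 3.4 * (0.01/3)^(1/3) = 0.5079

0.5079 AU


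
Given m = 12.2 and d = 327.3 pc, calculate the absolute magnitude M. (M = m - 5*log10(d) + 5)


M = m - 5*log10(d) + 5 = 12.2 - 5*log10(327.3) + 5 = 4.6253

4.6253


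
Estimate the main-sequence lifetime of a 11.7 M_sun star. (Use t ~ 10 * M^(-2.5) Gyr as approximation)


t = 10 * M^(-2.5) = 10 * 11.7^(-2.5) = 0.0214

0.0214 Gyr


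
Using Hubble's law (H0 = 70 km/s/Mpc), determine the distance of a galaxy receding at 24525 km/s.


d = v / H0 = 24525 / 70 = 350.3571

350.3571 Mpc


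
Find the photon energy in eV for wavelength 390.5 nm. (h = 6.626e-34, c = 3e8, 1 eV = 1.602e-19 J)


E = hc/lambda = 6.626e-34 * 3e8 / 3.905e-07 = 5.090e-19 J = 3.1775 eV

3.1775 eV


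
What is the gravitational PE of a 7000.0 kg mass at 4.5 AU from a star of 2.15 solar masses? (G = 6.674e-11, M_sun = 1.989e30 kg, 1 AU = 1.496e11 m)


M = 2.15 * 1.989e30 kg = 4.27635e+30 kg; r = 4.5 AU * 1.496e11 m/AU = 6.732e+11 m. U = -GM*m/r = -(6.674e-11 * 4.27635e+30 * 7000.0) / 6.732e+11 = -2.968e+12

-2.968e+12 J


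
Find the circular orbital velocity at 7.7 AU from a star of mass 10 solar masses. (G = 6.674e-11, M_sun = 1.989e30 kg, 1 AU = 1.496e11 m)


v = sqrt(GM/r) = sqrt(6.674e-11 * 1.989e+31 / 1.152e+12) = 33946.8384

33946.8384 m/s


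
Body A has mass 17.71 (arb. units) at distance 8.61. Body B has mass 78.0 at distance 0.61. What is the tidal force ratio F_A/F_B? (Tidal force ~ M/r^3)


Ratio = (M1/r1^3) / (M2/r2^3) = (17.71/8.61^3) / (78.0/0.61^3) = 8.074e-05

8.074e-05


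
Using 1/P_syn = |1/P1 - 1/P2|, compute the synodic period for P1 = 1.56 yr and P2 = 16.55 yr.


1/P_syn = |1/P1 - 1/P2| = |1/1.56 - 1/16.55| => P_syn = 1.7223

1.7223 years


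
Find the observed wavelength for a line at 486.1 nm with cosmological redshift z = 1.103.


lam_obs = lam_emit * (1 + z) = 486.1 * (1 + 1.103) = 1022.2683

1022.2683 nm


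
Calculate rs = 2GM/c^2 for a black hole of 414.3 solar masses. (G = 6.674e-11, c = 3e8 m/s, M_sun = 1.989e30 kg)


M = 414.3 * 1.989e30 kg = 8.240427e+32 kg. rs = 2GM/c^2 = 2 * 6.674e-11 * 8.240427e+32 / (3e8)^2 = 1.222e+06

1.222e+06 m


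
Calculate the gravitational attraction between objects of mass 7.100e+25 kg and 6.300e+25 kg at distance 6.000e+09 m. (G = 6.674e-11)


F = G*m1*m2/r^2 = 6.674e-11 * 7.100e+25 * 6.300e+25 / (6.000e+09)^2 = 6.674e-11 * 4.473e+51 / 3.600e+19 = 8.292e+21

8.292e+21 N


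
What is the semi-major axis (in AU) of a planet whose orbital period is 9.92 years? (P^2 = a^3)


a = P^(2/3) = 9.92^(2/3) = 4.6168

4.6168 AU


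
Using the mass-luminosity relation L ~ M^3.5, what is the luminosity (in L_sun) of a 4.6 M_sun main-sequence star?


L/L_sun = (M/M_sun)^3.5 = 4.6^3.5 = 208.7625

208.7625 L_sun


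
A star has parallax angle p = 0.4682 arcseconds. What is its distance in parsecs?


d = 1/p = 1/0.4682 = 2.1358

2.1358 pc


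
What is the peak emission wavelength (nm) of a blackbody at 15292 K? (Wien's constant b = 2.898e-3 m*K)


lam_max = b / T = 2.898e-3 / 15292 = 1.895e-07 m = 189.5109 nm

189.5109 nm


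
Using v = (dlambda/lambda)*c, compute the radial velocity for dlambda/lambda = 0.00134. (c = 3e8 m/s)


v = (dlambda/lambda) * c = 0.00134 * 3e8 = 402000.0

402000.0 m/s


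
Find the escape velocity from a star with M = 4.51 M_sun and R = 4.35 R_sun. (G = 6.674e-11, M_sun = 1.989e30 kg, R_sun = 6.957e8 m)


M = 4.51 * 1.989e30 kg = 8.97039e+30 kg; R = 4.35 * 6.957e8 m = 3.026295e+09 m. v_esc = sqrt(2GM/R) = sqrt(2 * 6.674e-11 * 8.97039e+30 / 3.026295e+09) = 629010.8421

629010.8421 m/s


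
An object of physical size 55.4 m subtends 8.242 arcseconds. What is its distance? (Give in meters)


D = size / theta_rad, theta_rad = 8.242 * pi/(180*3600) = 3.996e-05, D = 1.386e+06

1.386e+06 m


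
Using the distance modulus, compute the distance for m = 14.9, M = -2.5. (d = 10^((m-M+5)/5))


d = 10^((m - M + 5)/5) = 10^((14.9 - -2.5 + 5)/5) = 30199.5172

30199.5172 pc


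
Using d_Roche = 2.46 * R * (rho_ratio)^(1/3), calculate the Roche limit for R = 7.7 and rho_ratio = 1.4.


d_Roche = 2.46 * 7.7 * 1.4^(1/3) = 21.1902

21.1902


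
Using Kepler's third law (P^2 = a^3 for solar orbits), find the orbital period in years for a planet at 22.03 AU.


P = a^(3/2) = 22.03^1.5 = 103.4003

103.4003 years


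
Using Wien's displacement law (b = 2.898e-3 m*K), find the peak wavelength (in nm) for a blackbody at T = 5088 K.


lam_max = b / T = 2.898e-3 / 5088 = 5.696e-07 m = 569.5755 nm

569.5755 nm


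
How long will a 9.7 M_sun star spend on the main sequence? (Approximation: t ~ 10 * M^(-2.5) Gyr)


t = 10 * M^(-2.5) = 10 * 9.7^(-2.5) = 0.0341

0.0341 Gyr


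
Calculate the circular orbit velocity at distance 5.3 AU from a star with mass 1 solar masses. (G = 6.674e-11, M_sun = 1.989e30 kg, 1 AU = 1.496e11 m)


v = sqrt(GM/r) = sqrt(6.674e-11 * 1.989e+30 / 7.929e+11) = 12939.1802

12939.1802 m/s


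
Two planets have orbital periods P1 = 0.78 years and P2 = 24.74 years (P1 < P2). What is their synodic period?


1/P_syn = |1/P1 - 1/P2| = |1/0.78 - 1/24.74| => P_syn = 0.8054

0.8054 years


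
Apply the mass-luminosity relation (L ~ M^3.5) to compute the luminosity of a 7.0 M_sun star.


L/L_sun = (M/M_sun)^3.5 = 7.0^3.5 = 907.4927

907.4927 L_sun


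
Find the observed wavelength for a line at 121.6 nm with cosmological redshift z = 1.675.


lam_obs = lam_emit * (1 + z) = 121.6 * (1 + 1.675) = 325.28

325.28 nm


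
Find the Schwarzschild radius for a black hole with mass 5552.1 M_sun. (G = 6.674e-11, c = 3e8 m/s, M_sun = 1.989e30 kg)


M = 5552.1 * 1.989e30 kg = 1.10431269e+34 kg. rs = 2GM/c^2 = 2 * 6.674e-11 * 1.10431269e+34 / (3e8)^2 = 1.638e+07

1.638e+07 m


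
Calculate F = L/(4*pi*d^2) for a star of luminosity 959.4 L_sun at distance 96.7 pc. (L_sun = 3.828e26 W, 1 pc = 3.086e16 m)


F = L / (4*pi*d^2) = 3.673e+29 / (4*pi*(2.984e+18)^2) = 3.282e-09

3.282e-09 W/m^2


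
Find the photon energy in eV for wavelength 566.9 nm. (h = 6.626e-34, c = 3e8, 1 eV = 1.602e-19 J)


E = hc/lambda = 6.626e-34 * 3e8 / 5.669e-07 = 3.506e-19 J = 2.1888 eV

2.1888 eV


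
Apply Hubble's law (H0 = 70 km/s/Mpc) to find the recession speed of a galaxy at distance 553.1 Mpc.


v = H0 * d = 70 * 553.1 = 38717.0

38717.0 km/s


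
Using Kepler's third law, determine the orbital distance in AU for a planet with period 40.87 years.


a = P^(2/3) = 40.87^(2/3) = 11.8651

11.8651 AU


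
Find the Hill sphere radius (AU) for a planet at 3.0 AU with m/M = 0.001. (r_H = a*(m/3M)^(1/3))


r_H = a * (m/3M)^(1/3) = 3.0 * (0.001/3)^(1/3) = 0.208

0.208 AU


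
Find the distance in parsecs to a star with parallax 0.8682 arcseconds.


d = 1/p = 1/0.8682 = 1.1518

1.1518 pc


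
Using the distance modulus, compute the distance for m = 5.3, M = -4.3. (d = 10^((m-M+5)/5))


d = 10^((m - M + 5)/5) = 10^((5.3 - -4.3 + 5)/5) = 831.7638

831.7638 pc


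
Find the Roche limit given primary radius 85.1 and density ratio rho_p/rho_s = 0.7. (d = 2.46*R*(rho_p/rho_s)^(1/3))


d_Roche = 2.46 * 85.1 * 0.7^(1/3) = 185.8792

185.8792


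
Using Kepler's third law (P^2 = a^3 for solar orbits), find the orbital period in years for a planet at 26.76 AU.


P = a^(3/2) = 26.76^1.5 = 138.4297

138.4297 years


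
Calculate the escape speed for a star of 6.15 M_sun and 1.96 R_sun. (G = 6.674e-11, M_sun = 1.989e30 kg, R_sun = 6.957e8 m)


M = 6.15 * 1.989e30 kg = 1.223235e+31 kg; R = 1.96 * 6.957e8 m = 1.363572e+09 m. v_esc = sqrt(2GM/R) = sqrt(2 * 6.674e-11 * 1.223235e+31 / 1.363572e+09) = 1.094e+06

1.094e+06 m/s


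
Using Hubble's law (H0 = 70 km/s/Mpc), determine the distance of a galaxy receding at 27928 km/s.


d = v / H0 = 27928 / 70 = 398.9714

398.9714 Mpc


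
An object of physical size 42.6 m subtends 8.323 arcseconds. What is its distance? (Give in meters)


D = size / theta_rad, theta_rad = 8.323 * pi/(180*3600) = 4.035e-05, D = 1.056e+06

1.056e+06 m


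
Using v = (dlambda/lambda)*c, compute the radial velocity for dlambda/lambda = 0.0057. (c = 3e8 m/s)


v = (dlambda/lambda) * c = 0.0057 * 3e8 = 1.710e+06

1.710e+06 m/s


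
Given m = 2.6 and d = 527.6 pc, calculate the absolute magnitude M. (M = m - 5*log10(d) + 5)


M = m - 5*log10(d) + 5 = 2.6 - 5*log10(527.6) + 5 = -6.0115

-6.0115


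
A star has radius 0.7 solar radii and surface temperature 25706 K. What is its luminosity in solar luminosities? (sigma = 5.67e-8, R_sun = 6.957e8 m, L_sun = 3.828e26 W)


R = 0.7 * 6.957e8 m = 4.8699e+08 m. L = 4*pi*R^2*sigma*T^4 = 4*pi*(4.8699e+08)^2 * 5.67e-8 * 25706^4 = 7.378549964e+28 W. L/L_sun = 7.378549964e+28 / 3.828e26 = 192.7521

192.7521 L_sun


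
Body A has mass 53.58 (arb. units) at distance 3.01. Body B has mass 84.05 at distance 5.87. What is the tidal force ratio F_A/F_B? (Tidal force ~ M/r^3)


Ratio = (M1/r1^3) / (M2/r2^3) = (53.58/3.01^3) / (84.05/5.87^3) = 4.728

4.728


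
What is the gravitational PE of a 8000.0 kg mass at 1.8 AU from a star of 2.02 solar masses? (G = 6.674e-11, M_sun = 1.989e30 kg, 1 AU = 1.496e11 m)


M = 2.02 * 1.989e30 kg = 4.01778e+30 kg; r = 1.8 AU * 1.496e11 m/AU = 2.6928e+11 m. U = -GM*m/r = -(6.674e-11 * 4.01778e+30 * 8000.0) / 2.6928e+11 = -7.966e+12

-7.966e+12 J


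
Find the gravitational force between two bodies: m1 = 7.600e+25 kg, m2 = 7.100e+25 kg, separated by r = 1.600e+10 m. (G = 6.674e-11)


F = G*m1*m2/r^2 = 6.674e-11 * 7.600e+25 * 7.100e+25 / (1.600e+10)^2 = 6.674e-11 * 5.396e+51 / 2.560e+20 = 1.407e+21

1.407e+21 N


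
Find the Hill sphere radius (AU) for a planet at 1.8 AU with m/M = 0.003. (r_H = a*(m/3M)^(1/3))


r_H = a * (m/3M)^(1/3) = 1.8 * (0.003/3)^(1/3) = 0.18

0.18 AU


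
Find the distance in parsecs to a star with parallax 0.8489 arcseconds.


d = 1/p = 1/0.8489 = 1.178

1.178 pc


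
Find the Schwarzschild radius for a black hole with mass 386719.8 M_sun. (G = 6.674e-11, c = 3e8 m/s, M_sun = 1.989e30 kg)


M = 386719.8 * 1.989e30 kg = 7.691856822e+35 kg. rs = 2GM/c^2 = 2 * 6.674e-11 * 7.691856822e+35 / (3e8)^2 = 1.141e+09

1.141e+09 m


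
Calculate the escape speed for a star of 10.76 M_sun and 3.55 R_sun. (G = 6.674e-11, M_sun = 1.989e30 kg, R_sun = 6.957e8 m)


M = 10.76 * 1.989e30 kg = 2.140164e+31 kg; R = 3.55 * 6.957e8 m = 2.469735e+09 m. v_esc = sqrt(2GM/R) = sqrt(2 * 6.674e-11 * 2.140164e+31 / 2.469735e+09) = 1.075e+06

1.075e+06 m/s


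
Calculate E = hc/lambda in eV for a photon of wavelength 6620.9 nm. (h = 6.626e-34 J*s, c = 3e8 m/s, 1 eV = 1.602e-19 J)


E = hc/lambda = 6.626e-34 * 3e8 / 6.621e-06 = 3.002e-20 J = 0.1874 eV

0.1874 eV


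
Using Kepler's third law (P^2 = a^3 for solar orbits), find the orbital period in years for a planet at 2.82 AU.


P = a^(3/2) = 2.82^1.5 = 4.7356

4.7356 years


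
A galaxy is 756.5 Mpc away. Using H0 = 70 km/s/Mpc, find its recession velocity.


v = H0 * d = 70 * 756.5 = 52955.0

52955.0 km/s


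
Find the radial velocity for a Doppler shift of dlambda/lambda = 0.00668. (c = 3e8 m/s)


v = (dlambda/lambda) * c = 0.00668 * 3e8 = 2.004e+06

2.004e+06 m/s


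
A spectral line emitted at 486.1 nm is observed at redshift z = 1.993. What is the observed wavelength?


lam_obs = lam_emit * (1 + z) = 486.1 * (1 + 1.993) = 1454.8973

1454.8973 nm


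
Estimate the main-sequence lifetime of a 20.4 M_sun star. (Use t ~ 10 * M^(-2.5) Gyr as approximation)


t = 10 * M^(-2.5) = 10 * 20.4^(-2.5) = 0.0053

0.0053 Gyr


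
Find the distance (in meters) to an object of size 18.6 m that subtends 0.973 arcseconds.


D = size / theta_rad, theta_rad = 0.973 * pi/(180*3600) = 4.717e-06, D = 3.943e+06

3.943e+06 m


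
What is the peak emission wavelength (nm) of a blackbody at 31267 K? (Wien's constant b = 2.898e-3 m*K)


lam_max = b / T = 2.898e-3 / 31267 = 9.269e-08 m = 92.6856 nm

92.6856 nm


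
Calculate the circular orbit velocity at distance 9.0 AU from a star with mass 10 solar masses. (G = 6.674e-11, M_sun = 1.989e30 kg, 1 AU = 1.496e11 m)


v = sqrt(GM/r) = sqrt(6.674e-11 * 1.989e+31 / 1.346e+12) = 31399.5512

31399.5512 m/s


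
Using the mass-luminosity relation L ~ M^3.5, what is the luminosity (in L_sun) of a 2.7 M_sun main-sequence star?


L/L_sun = (M/M_sun)^3.5 = 2.7^3.5 = 32.3425

32.3425 L_sun


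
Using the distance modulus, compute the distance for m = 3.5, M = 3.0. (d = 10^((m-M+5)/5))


d = 10^((m - M + 5)/5) = 10^((3.5 - 3.0 + 5)/5) = 12.5893

12.5893 pc


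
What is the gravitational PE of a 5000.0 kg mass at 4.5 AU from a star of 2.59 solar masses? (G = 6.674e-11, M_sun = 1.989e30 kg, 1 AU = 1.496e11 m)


M = 2.59 * 1.989e30 kg = 5.15151e+30 kg; r = 4.5 AU * 1.496e11 m/AU = 6.732e+11 m. U = -GM*m/r = -(6.674e-11 * 5.15151e+30 * 5000.0) / 6.732e+11 = -2.554e+12

-2.554e+12 J


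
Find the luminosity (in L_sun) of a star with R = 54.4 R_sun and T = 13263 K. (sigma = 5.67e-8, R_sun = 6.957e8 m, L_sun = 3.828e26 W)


R = 54.4 * 6.957e8 m = 3.784608e+10 m. L = 4*pi*R^2*sigma*T^4 = 4*pi*(3.784608e+10)^2 * 5.67e-8 * 13263^4 = 3.157924972e+31 W. L/L_sun = 3.157924972e+31 / 3.828e26 = 82495.4277

82495.4277 L_sun


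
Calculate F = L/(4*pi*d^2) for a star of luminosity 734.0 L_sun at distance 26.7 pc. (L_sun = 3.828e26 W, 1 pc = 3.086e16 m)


F = L / (4*pi*d^2) = 2.810e+29 / (4*pi*(8.240e+17)^2) = 3.293e-08

3.293e-08 W/m^2


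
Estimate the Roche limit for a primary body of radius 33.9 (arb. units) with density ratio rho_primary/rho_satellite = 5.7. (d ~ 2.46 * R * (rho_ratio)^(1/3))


d_Roche = 2.46 * 33.9 * 5.7^(1/3) = 148.968

148.968


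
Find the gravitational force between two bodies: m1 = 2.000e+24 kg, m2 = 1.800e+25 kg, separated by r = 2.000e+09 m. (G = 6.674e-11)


F = G*m1*m2/r^2 = 6.674e-11 * 2.000e+24 * 1.800e+25 / (2.000e+09)^2 = 6.674e-11 * 3.600e+49 / 4.000e+18 = 6.007e+20

6.007e+20 N


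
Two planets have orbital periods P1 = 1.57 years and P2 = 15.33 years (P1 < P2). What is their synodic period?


1/P_syn = |1/P1 - 1/P2| = |1/1.57 - 1/15.33| => P_syn = 1.7491

1.7491 years


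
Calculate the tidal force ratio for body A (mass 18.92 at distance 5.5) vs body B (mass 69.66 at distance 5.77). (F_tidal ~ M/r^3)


Ratio = (M1/r1^3) / (M2/r2^3) = (18.92/5.5^3) / (69.66/5.77^3) = 0.3136

0.3136


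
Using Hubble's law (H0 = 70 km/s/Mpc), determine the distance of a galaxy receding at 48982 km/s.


d = v / H0 = 48982 / 70 = 699.7429

699.7429 Mpc


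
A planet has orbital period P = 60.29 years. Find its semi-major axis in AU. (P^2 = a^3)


a = P^(2/3) = 60.29^(2/3) = 15.3755

15.3755 AU


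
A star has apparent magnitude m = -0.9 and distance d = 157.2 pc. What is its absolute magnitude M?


M = m - 5*log10(d) + 5 = -0.9 - 5*log10(157.2) + 5 = -6.8823

-6.8823


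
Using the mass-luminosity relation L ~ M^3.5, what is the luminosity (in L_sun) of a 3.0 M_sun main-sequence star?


L/L_sun = (M/M_sun)^3.5 = 3.0^3.5 = 46.7654

46.7654 L_sun


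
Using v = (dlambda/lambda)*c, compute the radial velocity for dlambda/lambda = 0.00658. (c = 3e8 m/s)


v = (dlambda/lambda) * c = 0.00658 * 3e8 = 1.974e+06

1.974e+06 m/s


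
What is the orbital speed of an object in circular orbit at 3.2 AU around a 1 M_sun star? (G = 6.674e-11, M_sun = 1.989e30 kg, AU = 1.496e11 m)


v = sqrt(GM/r) = sqrt(6.674e-11 * 1.989e+30 / 4.787e+11) = 16652.1267

16652.1267 m/s


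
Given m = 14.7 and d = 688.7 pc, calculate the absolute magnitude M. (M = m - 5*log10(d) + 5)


M = m - 5*log10(d) + 5 = 14.7 - 5*log10(688.7) + 5 = 5.5098

5.5098


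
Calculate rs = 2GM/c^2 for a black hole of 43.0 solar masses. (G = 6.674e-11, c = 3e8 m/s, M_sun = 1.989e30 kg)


M = 43.0 * 1.989e30 kg = 8.5527e+31 kg. rs = 2GM/c^2 = 2 * 6.674e-11 * 8.5527e+31 / (3e8)^2 = 126846.044

126846.044 m


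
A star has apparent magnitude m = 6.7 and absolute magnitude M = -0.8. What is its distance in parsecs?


d = 10^((m - M + 5)/5) = 10^((6.7 - -0.8 + 5)/5) = 316.2278

316.2278 pc


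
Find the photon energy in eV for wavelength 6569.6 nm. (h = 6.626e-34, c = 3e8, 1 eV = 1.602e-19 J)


E = hc/lambda = 6.626e-34 * 3e8 / 6.570e-06 = 3.026e-20 J = 0.1889 eV

0.1889 eV


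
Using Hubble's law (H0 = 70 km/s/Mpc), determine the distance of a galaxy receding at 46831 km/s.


d = v / H0 = 46831 / 70 = 669.0143

669.0143 Mpc


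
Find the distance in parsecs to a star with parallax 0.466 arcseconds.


d = 1/p = 1/0.466 = 2.1459

2.1459 pc


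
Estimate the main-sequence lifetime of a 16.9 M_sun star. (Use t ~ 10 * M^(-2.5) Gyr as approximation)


t = 10 * M^(-2.5) = 10 * 16.9^(-2.5) = 0.0085

0.0085 Gyr


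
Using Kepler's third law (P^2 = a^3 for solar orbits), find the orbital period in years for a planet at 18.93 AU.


P = a^(3/2) = 18.93^1.5 = 82.3618

82.3618 years


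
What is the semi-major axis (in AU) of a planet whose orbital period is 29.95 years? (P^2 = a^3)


a = P^(2/3) = 29.95^(2/3) = 9.6442

9.6442 AU


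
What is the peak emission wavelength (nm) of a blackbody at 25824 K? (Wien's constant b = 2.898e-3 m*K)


lam_max = b / T = 2.898e-3 / 25824 = 1.122e-07 m = 112.2212 nm

112.2212 nm


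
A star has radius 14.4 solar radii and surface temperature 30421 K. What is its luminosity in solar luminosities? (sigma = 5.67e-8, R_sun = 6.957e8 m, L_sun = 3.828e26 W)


R = 14.4 * 6.957e8 m = 1.001808e+10 m. L = 4*pi*R^2*sigma*T^4 = 4*pi*(1.001808e+10)^2 * 5.67e-8 * 30421^4 = 6.124291562e+31 W. L/L_sun = 6.124291562e+31 / 3.828e26 = 159986.7179

159986.7179 L_sun


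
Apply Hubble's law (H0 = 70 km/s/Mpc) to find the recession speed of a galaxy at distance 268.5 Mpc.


v = H0 * d = 70 * 268.5 = 18795.0

18795.0 km/s


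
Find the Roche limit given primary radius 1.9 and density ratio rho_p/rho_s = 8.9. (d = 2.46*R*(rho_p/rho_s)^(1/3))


d_Roche = 2.46 * 1.9 * 8.9^(1/3) = 9.6862

9.6862


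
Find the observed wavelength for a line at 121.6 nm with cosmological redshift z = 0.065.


lam_obs = lam_emit * (1 + z) = 121.6 * (1 + 0.065) = 129.504

129.504 nm


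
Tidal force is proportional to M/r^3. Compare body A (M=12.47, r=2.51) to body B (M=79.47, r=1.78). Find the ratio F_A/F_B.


Ratio = (M1/r1^3) / (M2/r2^3) = (12.47/2.51^3) / (79.47/1.78^3) = 0.056

0.056


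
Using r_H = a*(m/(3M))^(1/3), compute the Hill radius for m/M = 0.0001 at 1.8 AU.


r_H = a * (m/3M)^(1/3) = 1.8 * (0.0001/3)^(1/3) = 0.0579

0.0579 AU


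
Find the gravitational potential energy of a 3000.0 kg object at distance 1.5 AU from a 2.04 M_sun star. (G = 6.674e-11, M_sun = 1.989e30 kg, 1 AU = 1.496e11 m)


M = 2.04 * 1.989e30 kg = 4.05756e+30 kg; r = 1.5 AU * 1.496e11 m/AU = 2.244e+11 m. U = -GM*m/r = -(6.674e-11 * 4.05756e+30 * 3000.0) / 2.244e+11 = -3.620e+12

-3.620e+12 J


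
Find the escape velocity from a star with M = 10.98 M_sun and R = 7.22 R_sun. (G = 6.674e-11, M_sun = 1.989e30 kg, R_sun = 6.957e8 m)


M = 10.98 * 1.989e30 kg = 2.183922e+31 kg; R = 7.22 * 6.957e8 m = 5.022954e+09 m. v_esc = sqrt(2GM/R) = sqrt(2 * 6.674e-11 * 2.183922e+31 / 5.022954e+09) = 761810.6858

761810.6858 m/s


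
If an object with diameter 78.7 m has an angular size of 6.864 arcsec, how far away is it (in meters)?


D = size / theta_rad, theta_rad = 6.864 * pi/(180*3600) = 3.328e-05, D = 2.365e+06

2.365e+06 m


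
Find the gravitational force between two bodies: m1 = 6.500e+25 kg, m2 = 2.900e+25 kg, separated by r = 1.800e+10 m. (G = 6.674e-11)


F = G*m1*m2/r^2 = 6.674e-11 * 6.500e+25 * 2.900e+25 / (1.800e+10)^2 = 6.674e-11 * 1.885e+51 / 3.240e+20 = 3.883e+20

3.883e+20 N


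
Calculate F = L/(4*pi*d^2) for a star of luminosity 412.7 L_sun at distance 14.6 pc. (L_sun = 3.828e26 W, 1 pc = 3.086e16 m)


F = L / (4*pi*d^2) = 1.580e+29 / (4*pi*(4.506e+17)^2) = 6.193e-08

6.193e-08 W/m^2


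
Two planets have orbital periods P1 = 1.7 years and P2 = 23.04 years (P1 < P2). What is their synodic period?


1/P_syn = |1/P1 - 1/P2| = |1/1.7 - 1/23.04| => P_syn = 1.8354

1.8354 years


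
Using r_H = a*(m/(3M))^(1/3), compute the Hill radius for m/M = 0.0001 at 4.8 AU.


r_H = a * (m/3M)^(1/3) = 4.8 * (0.0001/3)^(1/3) = 0.1545

0.1545 AU


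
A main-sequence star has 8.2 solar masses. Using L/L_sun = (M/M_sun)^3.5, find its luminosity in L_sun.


L/L_sun = (M/M_sun)^3.5 = 8.2^3.5 = 1578.8777

1578.8777 L_sun


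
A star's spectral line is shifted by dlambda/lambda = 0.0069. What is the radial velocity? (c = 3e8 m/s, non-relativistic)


v = (dlambda/lambda) * c = 0.0069 * 3e8 = 2.070e+06

2.070e+06 m/s


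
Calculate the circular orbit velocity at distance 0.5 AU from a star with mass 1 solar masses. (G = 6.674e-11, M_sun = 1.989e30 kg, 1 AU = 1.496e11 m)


v = sqrt(GM/r) = sqrt(6.674e-11 * 1.989e+30 / 7.480e+10) = 42126.9186

42126.9186 m/s


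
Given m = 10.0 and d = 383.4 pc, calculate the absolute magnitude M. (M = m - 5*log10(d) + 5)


M = m - 5*log10(d) + 5 = 10.0 - 5*log10(383.4) + 5 = 2.0817

2.0817


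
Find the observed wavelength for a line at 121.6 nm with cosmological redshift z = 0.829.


lam_obs = lam_emit * (1 + z) = 121.6 * (1 + 0.829) = 222.4064

222.4064 nm


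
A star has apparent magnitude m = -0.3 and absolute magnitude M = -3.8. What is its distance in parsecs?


d = 10^((m - M + 5)/5) = 10^((-0.3 - -3.8 + 5)/5) = 50.1187

50.1187 pc


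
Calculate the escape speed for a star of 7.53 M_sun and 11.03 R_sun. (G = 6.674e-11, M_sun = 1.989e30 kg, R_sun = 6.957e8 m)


M = 7.53 * 1.989e30 kg = 1.497717e+31 kg; R = 11.03 * 6.957e8 m = 7.673571e+09 m. v_esc = sqrt(2GM/R) = sqrt(2 * 6.674e-11 * 1.497717e+31 / 7.673571e+09) = 510415.9307

510415.9307 m/s


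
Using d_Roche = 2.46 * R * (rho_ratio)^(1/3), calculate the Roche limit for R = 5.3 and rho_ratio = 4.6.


d_Roche = 2.46 * 5.3 * 4.6^(1/3) = 21.6835

21.6835


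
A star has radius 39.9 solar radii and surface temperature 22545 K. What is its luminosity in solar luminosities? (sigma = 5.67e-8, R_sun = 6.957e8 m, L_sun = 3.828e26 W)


R = 39.9 * 6.957e8 m = 2.775843e+10 m. L = 4*pi*R^2*sigma*T^4 = 4*pi*(2.775843e+10)^2 * 5.67e-8 * 22545^4 = 1.418350871e+32 W. L/L_sun = 1.418350871e+32 / 3.828e26 = 370520.0811

370520.0811 L_sun


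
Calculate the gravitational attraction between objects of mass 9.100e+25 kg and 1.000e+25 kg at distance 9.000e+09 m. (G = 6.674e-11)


F = G*m1*m2/r^2 = 6.674e-11 * 9.100e+25 * 1.000e+25 / (9.000e+09)^2 = 6.674e-11 * 9.100e+50 / 8.100e+19 = 7.498e+20

7.498e+20 N


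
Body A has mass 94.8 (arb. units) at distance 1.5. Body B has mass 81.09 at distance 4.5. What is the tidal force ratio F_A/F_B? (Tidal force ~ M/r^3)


Ratio = (M1/r1^3) / (M2/r2^3) = (94.8/1.5^3) / (81.09/4.5^3) = 31.5649

31.5649


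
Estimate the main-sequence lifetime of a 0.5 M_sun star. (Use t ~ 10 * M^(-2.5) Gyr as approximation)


t = 10 * M^(-2.5) = 10 * 0.5^(-2.5) = 56.5685

56.5685 Gyr


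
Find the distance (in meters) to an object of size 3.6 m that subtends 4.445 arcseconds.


D = size / theta_rad, theta_rad = 4.445 * pi/(180*3600) = 2.155e-05, D = 167053.6114

167053.6114 m


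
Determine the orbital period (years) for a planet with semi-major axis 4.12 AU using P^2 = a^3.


P = a^(3/2) = 4.12^1.5 = 8.3627

8.3627 years


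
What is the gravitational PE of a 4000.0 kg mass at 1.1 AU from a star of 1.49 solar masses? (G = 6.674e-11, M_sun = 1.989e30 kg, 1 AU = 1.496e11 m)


M = 1.49 * 1.989e30 kg = 2.96361e+30 kg; r = 1.1 AU * 1.496e11 m/AU = 1.6456e+11 m. U = -GM*m/r = -(6.674e-11 * 2.96361e+30 * 4000.0) / 1.6456e+11 = -4.808e+12

-4.808e+12 J


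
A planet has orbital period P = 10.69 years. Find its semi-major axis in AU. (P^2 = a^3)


a = P^(2/3) = 10.69^(2/3) = 4.8527

4.8527 AU


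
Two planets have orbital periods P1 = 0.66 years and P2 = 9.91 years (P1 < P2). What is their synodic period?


1/P_syn = |1/P1 - 1/P2| = |1/0.66 - 1/9.91| => P_syn = 0.7071

0.7071 years


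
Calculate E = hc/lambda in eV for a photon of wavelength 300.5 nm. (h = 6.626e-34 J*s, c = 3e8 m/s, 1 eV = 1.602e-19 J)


E = hc/lambda = 6.626e-34 * 3e8 / 3.005e-07 = 6.615e-19 J = 4.1292 eV

4.1292 eV


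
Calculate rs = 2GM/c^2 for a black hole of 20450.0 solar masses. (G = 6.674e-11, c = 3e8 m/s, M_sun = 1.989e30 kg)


M = 20450.0 * 1.989e30 kg = 4.067505e+34 kg. rs = 2GM/c^2 = 2 * 6.674e-11 * 4.067505e+34 / (3e8)^2 = 6.033e+07

6.033e+07 m


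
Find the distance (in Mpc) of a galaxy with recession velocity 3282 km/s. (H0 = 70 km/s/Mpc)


d = v / H0 = 3282 / 70 = 46.8857

46.8857 Mpc


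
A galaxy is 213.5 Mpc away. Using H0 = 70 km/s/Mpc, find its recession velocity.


v = H0 * d = 70 * 213.5 = 14945.0

14945.0 km/s


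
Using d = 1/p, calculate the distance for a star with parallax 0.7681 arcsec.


d = 1/p = 1/0.7681 = 1.3019

1.3019 pc


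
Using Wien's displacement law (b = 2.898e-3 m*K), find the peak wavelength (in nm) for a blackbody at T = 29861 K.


lam_max = b / T = 2.898e-3 / 29861 = 9.705e-08 m = 97.0497 nm

97.0497 nm


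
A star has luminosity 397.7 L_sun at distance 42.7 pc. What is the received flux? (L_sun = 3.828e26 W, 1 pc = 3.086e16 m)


F = L / (4*pi*d^2) = 1.522e+29 / (4*pi*(1.318e+18)^2) = 6.977e-09

6.977e-09 W/m^2


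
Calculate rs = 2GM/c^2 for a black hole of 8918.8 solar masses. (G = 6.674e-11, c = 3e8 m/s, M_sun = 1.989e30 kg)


M = 8918.8 * 1.989e30 kg = 1.77394932e+34 kg. rs = 2GM/c^2 = 2 * 6.674e-11 * 1.77394932e+34 / (3e8)^2 = 2.631e+07

2.631e+07 m


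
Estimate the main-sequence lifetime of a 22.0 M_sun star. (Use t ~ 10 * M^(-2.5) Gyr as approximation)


t = 10 * M^(-2.5) = 10 * 22.0^(-2.5) = 0.0044

0.0044 Gyr


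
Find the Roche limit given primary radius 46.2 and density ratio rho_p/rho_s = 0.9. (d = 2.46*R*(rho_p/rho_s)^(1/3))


d_Roche = 2.46 * 46.2 * 0.9^(1/3) = 109.7298

109.7298


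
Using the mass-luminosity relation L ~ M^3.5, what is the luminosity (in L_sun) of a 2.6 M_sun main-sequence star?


L/L_sun = (M/M_sun)^3.5 = 2.6^3.5 = 28.3404

28.3404 L_sun


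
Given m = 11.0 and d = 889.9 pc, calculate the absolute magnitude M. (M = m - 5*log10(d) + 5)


M = m - 5*log10(d) + 5 = 11.0 - 5*log10(889.9) + 5 = 1.2533

1.2533


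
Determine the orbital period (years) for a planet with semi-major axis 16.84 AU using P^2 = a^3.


P = a^(3/2) = 16.84^1.5 = 69.1056

69.1056 years


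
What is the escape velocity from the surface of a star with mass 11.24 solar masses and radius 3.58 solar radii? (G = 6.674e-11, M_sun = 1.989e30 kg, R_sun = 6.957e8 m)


M = 11.24 * 1.989e30 kg = 2.235636e+31 kg; R = 3.58 * 6.957e8 m = 2.490606e+09 m. v_esc = sqrt(2GM/R) = sqrt(2 * 6.674e-11 * 2.235636e+31 / 2.490606e+09) = 1.095e+06

1.095e+06 m/s


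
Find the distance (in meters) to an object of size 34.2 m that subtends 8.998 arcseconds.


D = size / theta_rad, theta_rad = 8.998 * pi/(180*3600) = 4.362e-05, D = 783980.4816

783980.4816 m


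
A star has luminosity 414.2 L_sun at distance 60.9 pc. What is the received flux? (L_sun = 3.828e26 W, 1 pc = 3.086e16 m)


F = L / (4*pi*d^2) = 1.586e+29 / (4*pi*(1.879e+18)^2) = 3.572e-09

3.572e-09 W/m^2


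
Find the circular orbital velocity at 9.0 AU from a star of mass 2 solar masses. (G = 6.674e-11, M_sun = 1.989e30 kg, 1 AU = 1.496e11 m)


v = sqrt(GM/r) = sqrt(6.674e-11 * 3.978e+30 / 1.346e+12) = 14042.3062

14042.3062 m/s


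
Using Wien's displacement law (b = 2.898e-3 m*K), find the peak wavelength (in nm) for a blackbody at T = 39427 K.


lam_max = b / T = 2.898e-3 / 39427 = 7.350e-08 m = 73.5029 nm

73.5029 nm


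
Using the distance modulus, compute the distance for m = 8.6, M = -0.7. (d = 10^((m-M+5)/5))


d = 10^((m - M + 5)/5) = 10^((8.6 - -0.7 + 5)/5) = 724.436

724.436 pc


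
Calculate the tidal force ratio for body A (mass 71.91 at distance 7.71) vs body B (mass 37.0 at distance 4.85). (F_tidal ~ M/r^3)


Ratio = (M1/r1^3) / (M2/r2^3) = (71.91/7.71^3) / (37.0/4.85^3) = 0.4838

0.4838


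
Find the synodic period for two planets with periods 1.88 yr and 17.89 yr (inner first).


1/P_syn = |1/P1 - 1/P2| = |1/1.88 - 1/17.89| => P_syn = 2.1008

2.1008 years


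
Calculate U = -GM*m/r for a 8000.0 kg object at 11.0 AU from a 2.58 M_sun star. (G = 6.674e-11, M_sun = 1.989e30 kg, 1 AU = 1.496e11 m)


M = 2.58 * 1.989e30 kg = 5.13162e+30 kg; r = 11.0 AU * 1.496e11 m/AU = 1.6456e+12 m. U = -GM*m/r = -(6.674e-11 * 5.13162e+30 * 8000.0) / 1.6456e+12 = -1.665e+12

-1.665e+12 J


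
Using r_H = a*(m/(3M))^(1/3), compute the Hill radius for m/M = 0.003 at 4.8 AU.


r_H = a * (m/3M)^(1/3) = 4.8 * (0.003/3)^(1/3) = 0.48

0.48 AU


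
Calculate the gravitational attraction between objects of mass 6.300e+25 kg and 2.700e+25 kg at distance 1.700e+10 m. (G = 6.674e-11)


F = G*m1*m2/r^2 = 6.674e-11 * 6.300e+25 * 2.700e+25 / (1.700e+10)^2 = 6.674e-11 * 1.701e+51 / 2.890e+20 = 3.928e+20

3.928e+20 N


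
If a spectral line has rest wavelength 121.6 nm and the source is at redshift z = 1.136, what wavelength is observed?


lam_obs = lam_emit * (1 + z) = 121.6 * (1 + 1.136) = 259.7376

259.7376 nm


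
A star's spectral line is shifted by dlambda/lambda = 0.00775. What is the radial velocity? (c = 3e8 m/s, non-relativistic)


v = (dlambda/lambda) * c = 0.00775 * 3e8 = 2.325e+06

2.325e+06 m/s


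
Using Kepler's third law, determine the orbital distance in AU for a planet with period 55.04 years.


a = P^(2/3) = 55.04^(2/3) = 14.4695

14.4695 AU


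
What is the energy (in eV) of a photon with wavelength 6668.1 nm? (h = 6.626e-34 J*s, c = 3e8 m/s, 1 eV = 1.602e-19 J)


E = hc/lambda = 6.626e-34 * 3e8 / 6.668e-06 = 2.981e-20 J = 0.1861 eV

0.1861 eV


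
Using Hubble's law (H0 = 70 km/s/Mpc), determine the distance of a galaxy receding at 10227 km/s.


d = v / H0 = 10227 / 70 = 146.1

146.1 Mpc


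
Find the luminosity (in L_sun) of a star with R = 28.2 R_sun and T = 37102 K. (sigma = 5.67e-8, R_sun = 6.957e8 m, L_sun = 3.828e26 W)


R = 28.2 * 6.957e8 m = 1.961874e+10 m. L = 4*pi*R^2*sigma*T^4 = 4*pi*(1.961874e+10)^2 * 5.67e-8 * 37102^4 = 5.196661523e+32 W. L/L_sun = 5.196661523e+32 / 3.828e26 = 1.358e+06

1.358e+06 L_sun


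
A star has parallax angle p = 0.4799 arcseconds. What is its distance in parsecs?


d = 1/p = 1/0.4799 = 2.0838

2.0838 pc


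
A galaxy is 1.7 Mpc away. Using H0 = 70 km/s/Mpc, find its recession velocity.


v = H0 * d = 70 * 1.7 = 119.0

119.0 km/s


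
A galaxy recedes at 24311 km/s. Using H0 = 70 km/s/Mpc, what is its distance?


d = v / H0 = 24311 / 70 = 347.3

347.3 Mpc


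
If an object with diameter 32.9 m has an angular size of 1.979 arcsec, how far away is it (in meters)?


D = size / theta_rad, theta_rad = 1.979 * pi/(180*3600) = 9.594e-06, D = 3.429e+06

3.429e+06 m


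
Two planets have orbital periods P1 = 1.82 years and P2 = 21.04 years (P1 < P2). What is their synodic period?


1/P_syn = |1/P1 - 1/P2| = |1/1.82 - 1/21.04| => P_syn = 1.9923

1.9923 years


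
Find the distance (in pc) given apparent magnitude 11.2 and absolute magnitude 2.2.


d = 10^((m - M + 5)/5) = 10^((11.2 - 2.2 + 5)/5) = 630.9573

630.9573 pc


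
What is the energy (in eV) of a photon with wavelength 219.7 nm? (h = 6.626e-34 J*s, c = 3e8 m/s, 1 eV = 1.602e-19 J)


E = hc/lambda = 6.626e-34 * 3e8 / 2.197e-07 = 9.048e-19 J = 5.6478 eV

5.6478 eV


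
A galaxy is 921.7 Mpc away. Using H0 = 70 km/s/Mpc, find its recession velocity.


v = H0 * d = 70 * 921.7 = 64519.0

64519.0 km/s


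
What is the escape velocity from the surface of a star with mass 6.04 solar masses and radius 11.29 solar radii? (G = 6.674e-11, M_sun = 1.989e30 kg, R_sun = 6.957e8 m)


M = 6.04 * 1.989e30 kg = 1.201356e+31 kg; R = 11.29 * 6.957e8 m = 7.854453e+09 m. v_esc = sqrt(2GM/R) = sqrt(2 * 6.674e-11 * 1.201356e+31 / 7.854453e+09) = 451841.3652

451841.3652 m/s


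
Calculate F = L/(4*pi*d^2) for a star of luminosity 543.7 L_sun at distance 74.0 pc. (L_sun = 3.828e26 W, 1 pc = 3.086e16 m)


F = L / (4*pi*d^2) = 2.081e+29 / (4*pi*(2.284e+18)^2) = 3.176e-09

3.176e-09 W/m^2


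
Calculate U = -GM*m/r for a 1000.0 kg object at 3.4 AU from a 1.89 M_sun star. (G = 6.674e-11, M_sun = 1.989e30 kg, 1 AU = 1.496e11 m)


M = 1.89 * 1.989e30 kg = 3.75921e+30 kg; r = 3.4 AU * 1.496e11 m/AU = 5.0864e+11 m. U = -GM*m/r = -(6.674e-11 * 3.75921e+30 * 1000.0) / 5.0864e+11 = -4.933e+11

-4.933e+11 J


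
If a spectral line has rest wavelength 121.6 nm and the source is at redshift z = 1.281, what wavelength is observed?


lam_obs = lam_emit * (1 + z) = 121.6 * (1 + 1.281) = 277.3696

277.3696 nm


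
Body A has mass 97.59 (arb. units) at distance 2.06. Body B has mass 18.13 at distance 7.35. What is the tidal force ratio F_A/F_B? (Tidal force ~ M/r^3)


Ratio = (M1/r1^3) / (M2/r2^3) = (97.59/2.06^3) / (18.13/7.35^3) = 244.4938

244.4938


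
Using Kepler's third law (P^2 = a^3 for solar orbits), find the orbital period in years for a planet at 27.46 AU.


P = a^(3/2) = 27.46^1.5 = 143.8967

143.8967 years


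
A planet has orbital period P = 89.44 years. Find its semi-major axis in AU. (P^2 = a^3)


a = P^(2/3) = 89.44^(2/3) = 19.9996

19.9996 AU


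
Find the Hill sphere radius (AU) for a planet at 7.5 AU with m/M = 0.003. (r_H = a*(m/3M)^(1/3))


r_H = a * (m/3M)^(1/3) = 7.5 * (0.003/3)^(1/3) = 0.75

0.75 AU


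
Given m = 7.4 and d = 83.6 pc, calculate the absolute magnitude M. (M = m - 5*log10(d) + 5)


M = m - 5*log10(d) + 5 = 7.4 - 5*log10(83.6) + 5 = 2.789

2.789


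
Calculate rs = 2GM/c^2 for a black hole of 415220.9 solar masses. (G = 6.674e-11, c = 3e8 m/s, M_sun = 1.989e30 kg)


M = 415220.9 * 1.989e30 kg = 8.258743701e+35 kg. rs = 2GM/c^2 = 2 * 6.674e-11 * 8.258743701e+35 / (3e8)^2 = 1.225e+09

1.225e+09 m


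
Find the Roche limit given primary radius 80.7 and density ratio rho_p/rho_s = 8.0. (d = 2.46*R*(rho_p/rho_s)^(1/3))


d_Roche = 2.46 * 80.7 * 8.0^(1/3) = 397.044

397.044


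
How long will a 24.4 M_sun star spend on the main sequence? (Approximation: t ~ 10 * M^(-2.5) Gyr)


t = 10 * M^(-2.5) = 10 * 24.4^(-2.5) = 0.0034

0.0034 Gyr


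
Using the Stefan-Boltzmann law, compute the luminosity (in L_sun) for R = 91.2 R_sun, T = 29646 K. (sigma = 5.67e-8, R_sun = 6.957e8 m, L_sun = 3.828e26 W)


R = 91.2 * 6.957e8 m = 6.344784e+10 m. L = 4*pi*R^2*sigma*T^4 = 4*pi*(6.344784e+10)^2 * 5.67e-8 * 29646^4 = 2.215598301e+33 W. L/L_sun = 2.215598301e+33 / 3.828e26 = 5.788e+06

5.788e+06 L_sun


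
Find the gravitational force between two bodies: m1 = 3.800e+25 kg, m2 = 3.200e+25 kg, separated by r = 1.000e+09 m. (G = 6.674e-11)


F = G*m1*m2/r^2 = 6.674e-11 * 3.800e+25 * 3.200e+25 / (1.000e+09)^2 = 6.674e-11 * 1.216e+51 / 1.000e+18 = 8.116e+22

8.116e+22 N


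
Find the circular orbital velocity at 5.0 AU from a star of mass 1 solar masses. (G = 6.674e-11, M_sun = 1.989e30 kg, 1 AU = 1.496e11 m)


v = sqrt(GM/r) = sqrt(6.674e-11 * 1.989e+30 / 7.480e+11) = 13321.7014

13321.7014 m/s


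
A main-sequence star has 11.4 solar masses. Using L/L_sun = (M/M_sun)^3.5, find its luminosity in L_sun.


L/L_sun = (M/M_sun)^3.5 = 11.4^3.5 = 5002.2683

5002.2683 L_sun


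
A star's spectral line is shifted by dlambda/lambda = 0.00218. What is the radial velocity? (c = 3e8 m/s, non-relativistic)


v = (dlambda/lambda) * c = 0.00218 * 3e8 = 654000.0

654000.0 m/s


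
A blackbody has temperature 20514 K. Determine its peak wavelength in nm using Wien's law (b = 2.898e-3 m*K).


lam_max = b / T = 2.898e-3 / 20514 = 1.413e-07 m = 141.2694 nm

141.2694 nm


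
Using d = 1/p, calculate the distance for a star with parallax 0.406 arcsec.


d = 1/p = 1/0.406 = 2.4631

2.4631 pc


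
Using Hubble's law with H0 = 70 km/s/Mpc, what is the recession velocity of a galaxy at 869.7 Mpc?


v = H0 * d = 70 * 869.7 = 60879.0

60879.0 km/s


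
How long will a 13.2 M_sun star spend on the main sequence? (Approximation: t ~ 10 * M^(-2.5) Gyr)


t = 10 * M^(-2.5) = 10 * 13.2^(-2.5) = 0.0158

0.0158 Gyr


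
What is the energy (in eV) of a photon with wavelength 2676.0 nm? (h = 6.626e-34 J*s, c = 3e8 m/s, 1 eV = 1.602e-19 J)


E = hc/lambda = 6.626e-34 * 3e8 / 2.676e-06 = 7.428e-20 J = 0.4637 eV

0.4637 eV


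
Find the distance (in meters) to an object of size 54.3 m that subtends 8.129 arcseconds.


D = size / theta_rad, theta_rad = 8.129 * pi/(180*3600) = 3.941e-05, D = 1.378e+06

1.378e+06 m


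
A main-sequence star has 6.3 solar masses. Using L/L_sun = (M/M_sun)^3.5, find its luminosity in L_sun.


L/L_sun = (M/M_sun)^3.5 = 6.3^3.5 = 627.613

627.613 L_sun


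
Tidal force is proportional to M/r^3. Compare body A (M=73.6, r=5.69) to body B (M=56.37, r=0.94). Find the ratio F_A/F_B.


Ratio = (M1/r1^3) / (M2/r2^3) = (73.6/5.69^3) / (56.37/0.94^3) = 0.0059

0.0059


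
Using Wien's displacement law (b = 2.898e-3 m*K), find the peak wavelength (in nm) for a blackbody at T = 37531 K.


lam_max = b / T = 2.898e-3 / 37531 = 7.722e-08 m = 77.2162 nm

77.2162 nm


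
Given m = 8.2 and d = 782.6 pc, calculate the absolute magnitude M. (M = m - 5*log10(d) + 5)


M = m - 5*log10(d) + 5 = 8.2 - 5*log10(782.6) + 5 = -1.2677

-1.2677


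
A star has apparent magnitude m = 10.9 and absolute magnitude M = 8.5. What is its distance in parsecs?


d = 10^((m - M + 5)/5) = 10^((10.9 - 8.5 + 5)/5) = 30.1995

30.1995 pc
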